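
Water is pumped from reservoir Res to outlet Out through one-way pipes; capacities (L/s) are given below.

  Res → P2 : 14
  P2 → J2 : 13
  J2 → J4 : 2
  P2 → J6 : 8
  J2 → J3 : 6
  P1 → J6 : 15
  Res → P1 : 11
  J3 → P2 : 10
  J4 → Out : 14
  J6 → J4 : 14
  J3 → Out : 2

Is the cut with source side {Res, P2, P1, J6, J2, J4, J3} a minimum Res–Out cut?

Yes — it is a minimum cut (capacity 16).

Given cut capacity: 14 + 2 = 16.
Augment Res→P2→J6→J4→Out: bottleneck 8, flow now 8.
Augment Res→P2→J2→J4→Out: bottleneck 2, flow now 10.
Augment Res→P2→J2→J3→Out: bottleneck 2, flow now 12.
Augment Res→P1→J6→J4→Out: bottleneck 4, flow now 16.
No augmenting path remains; maximum flow = 16.
Cut capacity 16 equals the max flow, so it is a minimum cut.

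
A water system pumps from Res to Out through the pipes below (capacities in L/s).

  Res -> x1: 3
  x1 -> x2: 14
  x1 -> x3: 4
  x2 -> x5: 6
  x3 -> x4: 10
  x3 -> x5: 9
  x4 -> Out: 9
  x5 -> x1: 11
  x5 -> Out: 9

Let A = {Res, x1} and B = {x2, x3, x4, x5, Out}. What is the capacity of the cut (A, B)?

18

Edges leaving {Res, x1}: x1→x2 (14), x1→x3 (4).
Cut capacity = 14 + 4 = 18.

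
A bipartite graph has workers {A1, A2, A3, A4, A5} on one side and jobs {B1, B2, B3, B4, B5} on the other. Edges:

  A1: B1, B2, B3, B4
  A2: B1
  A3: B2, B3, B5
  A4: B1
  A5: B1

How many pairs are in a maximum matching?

3

Unit-capacity flow: source→left, listed edges, right→sink; max matching = max flow.
Augmenting path A1→B1 (+1); matched 1.
Augmenting path A3→B2 (+1); matched 2.
Augmenting path A2→B1→A1→B3 (+1); matched 3.
No augmenting path remains; maximum matching = 3.
König certificate: {A1, A3, B1} is a vertex cover of size 3 (every listed pair touches it), so no matching can be larger.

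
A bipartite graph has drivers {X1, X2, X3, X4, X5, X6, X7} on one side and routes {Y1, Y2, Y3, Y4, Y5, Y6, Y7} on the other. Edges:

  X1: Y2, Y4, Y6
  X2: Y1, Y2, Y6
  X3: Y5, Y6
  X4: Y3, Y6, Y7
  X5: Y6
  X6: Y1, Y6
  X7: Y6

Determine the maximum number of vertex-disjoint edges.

6

Unit-capacity flow: source→left, listed edges, right→sink; max matching = max flow.
Augmenting path X1→Y2 (+1); matched 1.
Augmenting path X2→Y1 (+1); matched 2.
Augmenting path X3→Y5 (+1); matched 3.
Augmenting path X4→Y3 (+1); matched 4.
Augmenting path X5→Y6 (+1); matched 5.
Augmenting path X6→Y1→X2→Y2→X1→Y4 (+1); matched 6.
No augmenting path remains; maximum matching = 6.
König certificate: {X1, X2, X3, X4, X6, Y6} is a vertex cover of size 6 (every listed pair touches it), so no matching can be larger.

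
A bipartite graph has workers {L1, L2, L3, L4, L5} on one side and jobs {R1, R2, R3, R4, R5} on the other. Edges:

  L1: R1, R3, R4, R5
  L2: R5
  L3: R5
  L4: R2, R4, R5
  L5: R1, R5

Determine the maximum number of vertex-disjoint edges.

4

Unit-capacity flow: source→left, listed edges, right→sink; max matching = max flow.
Augmenting path L1→R1 (+1); matched 1.
Augmenting path L2→R5 (+1); matched 2.
Augmenting path L4→R2 (+1); matched 3.
Augmenting path L5→R1→L1→R3 (+1); matched 4.
No augmenting path remains; maximum matching = 4.
König certificate: {L1, L4, L5, R5} is a vertex cover of size 4 (every listed pair touches it), so no matching can be larger.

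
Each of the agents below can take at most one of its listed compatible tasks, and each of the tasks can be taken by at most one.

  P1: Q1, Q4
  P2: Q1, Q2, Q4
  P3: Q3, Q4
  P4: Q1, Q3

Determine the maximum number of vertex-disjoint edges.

4

Unit-capacity flow: source→left, listed edges, right→sink; max matching = max flow.
Augmenting path P1→Q1 (+1); matched 1.
Augmenting path P2→Q2 (+1); matched 2.
Augmenting path P3→Q3 (+1); matched 3.
Augmenting path P4→Q1→P1→Q4 (+1); matched 4.
No augmenting path remains; maximum matching = 4.
König certificate: {P1, P2, P3, P4} is a vertex cover of size 4 (every listed pair touches it), so no matching can be larger.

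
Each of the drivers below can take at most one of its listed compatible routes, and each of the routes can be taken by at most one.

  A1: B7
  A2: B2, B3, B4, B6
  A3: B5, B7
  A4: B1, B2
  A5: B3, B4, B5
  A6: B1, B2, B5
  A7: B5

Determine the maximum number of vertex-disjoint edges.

6

Unit-capacity flow: source→left, listed edges, right→sink; max matching = max flow.
Augmenting path A1→B7 (+1); matched 1.
Augmenting path A2→B2 (+1); matched 2.
Augmenting path A3→B5 (+1); matched 3.
Augmenting path A4→B1 (+1); matched 4.
Augmenting path A5→B3 (+1); matched 5.
Augmenting path A6→B2→A2→B4 (+1); matched 6.
No augmenting path remains; maximum matching = 6.
König certificate: {A2, A4, A5, A6, B5, B7} is a vertex cover of size 6 (every listed pair touches it), so no matching can be larger.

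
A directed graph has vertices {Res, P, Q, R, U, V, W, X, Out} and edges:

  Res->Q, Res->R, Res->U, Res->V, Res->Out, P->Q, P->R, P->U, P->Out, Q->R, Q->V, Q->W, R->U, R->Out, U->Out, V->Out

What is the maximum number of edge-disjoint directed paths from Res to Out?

Assign every edge capacity 1; by Menger, the answer equals the max flow.
Path Res→Out (+1); total 1.
Path Res→R→Out (+1); total 2.
Path Res→U→Out (+1); total 3.
Path Res→V→Out (+1); total 4.
No residual Res→Out path; max flow = 4.
Certifying cut of size 4: {R→Out, Res→Out, U→Out, V→Out}.

4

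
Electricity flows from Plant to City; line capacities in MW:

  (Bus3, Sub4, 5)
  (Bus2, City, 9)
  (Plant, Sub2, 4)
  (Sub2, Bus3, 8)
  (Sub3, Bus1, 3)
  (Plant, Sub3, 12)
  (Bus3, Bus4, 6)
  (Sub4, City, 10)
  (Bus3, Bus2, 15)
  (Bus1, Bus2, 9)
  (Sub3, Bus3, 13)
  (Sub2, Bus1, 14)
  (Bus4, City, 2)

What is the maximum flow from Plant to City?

Augment Plant→Sub2→Bus1→Bus2→City: bottleneck 4, flow now 4.
Augment Plant→Sub3→Bus1→Bus2→City: bottleneck 3, flow now 7.
Augment Plant→Sub3→Bus3→Bus4→City: bottleneck 2, flow now 9.
Augment Plant→Sub3→Bus3→Sub4→City: bottleneck 5, flow now 14.
Augment Plant→Sub3→Bus3→Bus2→City: bottleneck 2, flow now 16.
No augmenting path remains; maximum flow = 16.
In the residual graph, reachable from Plant: {Plant}.
Min-cut edges: Plant→Sub2 (4), Plant→Sub3 (12); capacity 4 + 12 = 16.
This cut is saturated, so no flow can exceed 16.

16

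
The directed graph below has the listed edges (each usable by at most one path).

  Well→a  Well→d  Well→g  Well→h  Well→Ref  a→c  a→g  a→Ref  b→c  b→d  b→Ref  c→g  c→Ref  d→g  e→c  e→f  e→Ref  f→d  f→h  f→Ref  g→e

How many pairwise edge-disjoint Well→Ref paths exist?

Assign every edge capacity 1; by Menger, the answer equals the max flow.
Path Well→Ref (+1); total 1.
Path Well→a→Ref (+1); total 2.
Path Well→g→e→Ref (+1); total 3.
No residual Well→Ref path; max flow = 3.
Certifying cut of size 3: {Well→Ref, Well→a, g→e}.

3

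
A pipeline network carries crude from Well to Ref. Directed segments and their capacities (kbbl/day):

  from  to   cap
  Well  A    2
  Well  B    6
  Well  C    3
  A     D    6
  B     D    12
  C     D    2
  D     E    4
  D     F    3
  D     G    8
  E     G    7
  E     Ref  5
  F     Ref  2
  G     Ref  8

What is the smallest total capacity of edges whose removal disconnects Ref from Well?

Augment Well→A→D→E→Ref: bottleneck 2, flow now 2.
Augment Well→B→D→E→Ref: bottleneck 2, flow now 4.
Augment Well→B→D→F→Ref: bottleneck 2, flow now 6.
Augment Well→B→D→G→Ref: bottleneck 2, flow now 8.
Augment Well→C→D→G→Ref: bottleneck 2, flow now 10.
No augmenting path remains; maximum flow = 10.
By max-flow min-cut, the minimum cut capacity equals the max flow.
In the residual graph, reachable from Well: {Well, C}.
Min-cut edges: Well→A (2), Well→B (6), C→D (2); capacity 2 + 6 + 2 = 10.

10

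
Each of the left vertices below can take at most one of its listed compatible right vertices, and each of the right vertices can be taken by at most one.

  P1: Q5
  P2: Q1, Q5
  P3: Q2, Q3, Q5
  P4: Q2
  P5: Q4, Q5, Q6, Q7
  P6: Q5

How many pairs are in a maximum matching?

Unit-capacity flow: source→left, listed edges, right→sink; max matching = max flow.
Augmenting path P1→Q5 (+1); matched 1.
Augmenting path P2→Q1 (+1); matched 2.
Augmenting path P3→Q2 (+1); matched 3.
Augmenting path P5→Q4 (+1); matched 4.
Augmenting path P4→Q2→P3→Q3 (+1); matched 5.
No augmenting path remains; maximum matching = 5.
König certificate: {P2, P3, P4, P5, Q5} is a vertex cover of size 5 (every listed pair touches it), so no matching can be larger.

5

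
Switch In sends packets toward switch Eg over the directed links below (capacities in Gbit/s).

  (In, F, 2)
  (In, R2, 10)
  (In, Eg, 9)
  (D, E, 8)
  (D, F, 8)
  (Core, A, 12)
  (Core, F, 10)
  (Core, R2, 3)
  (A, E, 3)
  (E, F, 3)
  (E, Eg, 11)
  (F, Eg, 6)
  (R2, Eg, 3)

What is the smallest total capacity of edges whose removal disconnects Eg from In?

14

Augment In→Eg: bottleneck 9, flow now 9.
Augment In→F→Eg: bottleneck 2, flow now 11.
Augment In→R2→Eg: bottleneck 3, flow now 14.
No augmenting path remains; maximum flow = 14.
By max-flow min-cut, the minimum cut capacity equals the max flow.
In the residual graph, reachable from In: {In, R2}.
Min-cut edges: In→F (2), In→Eg (9), R2→Eg (3); capacity 2 + 9 + 3 = 14.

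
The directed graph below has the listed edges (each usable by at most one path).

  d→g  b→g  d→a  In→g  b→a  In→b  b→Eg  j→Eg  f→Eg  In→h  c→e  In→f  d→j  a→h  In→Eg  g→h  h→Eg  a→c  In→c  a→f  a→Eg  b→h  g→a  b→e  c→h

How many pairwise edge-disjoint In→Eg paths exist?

5

Assign every edge capacity 1; by Menger, the answer equals the max flow.
Path In→Eg (+1); total 1.
Path In→b→Eg (+1); total 2.
Path In→f→Eg (+1); total 3.
Path In→h→Eg (+1); total 4.
Path In→g→a→Eg (+1); total 5.
No residual In→Eg path; max flow = 5.
Certifying cut of size 5: {In→Eg, In→b, In→f, In→g, h→Eg}.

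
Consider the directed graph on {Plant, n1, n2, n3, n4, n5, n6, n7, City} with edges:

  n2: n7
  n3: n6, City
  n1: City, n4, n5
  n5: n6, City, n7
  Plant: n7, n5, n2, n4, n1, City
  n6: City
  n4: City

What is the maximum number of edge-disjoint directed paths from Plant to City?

4

Assign every edge capacity 1; by Menger, the answer equals the max flow.
Path Plant→City (+1); total 1.
Path Plant→n1→City (+1); total 2.
Path Plant→n4→City (+1); total 3.
Path Plant→n5→City (+1); total 4.
No residual Plant→City path; max flow = 4.
Certifying cut of size 4: {Plant→City, Plant→n1, Plant→n4, Plant→n5}.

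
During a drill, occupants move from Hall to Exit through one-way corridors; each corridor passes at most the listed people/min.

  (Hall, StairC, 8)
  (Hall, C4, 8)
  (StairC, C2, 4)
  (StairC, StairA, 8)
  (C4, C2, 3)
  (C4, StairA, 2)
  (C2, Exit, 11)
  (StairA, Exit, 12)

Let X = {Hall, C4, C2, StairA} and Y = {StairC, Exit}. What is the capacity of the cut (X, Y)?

31

Edges leaving {Hall, C4, C2, StairA}: Hall→StairC (8), C2→Exit (11), StairA→Exit (12).
Cut capacity = 8 + 11 + 12 = 31.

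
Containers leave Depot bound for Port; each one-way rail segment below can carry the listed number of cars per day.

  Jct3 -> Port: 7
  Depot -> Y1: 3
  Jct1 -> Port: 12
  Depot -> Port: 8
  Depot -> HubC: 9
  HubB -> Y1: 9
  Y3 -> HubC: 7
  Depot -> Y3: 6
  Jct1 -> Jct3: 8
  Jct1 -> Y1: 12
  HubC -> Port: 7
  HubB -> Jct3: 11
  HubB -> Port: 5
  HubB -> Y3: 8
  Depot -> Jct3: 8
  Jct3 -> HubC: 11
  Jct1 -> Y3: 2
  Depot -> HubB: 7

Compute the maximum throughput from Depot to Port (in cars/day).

Augment Depot→Port: bottleneck 8, flow now 8.
Augment Depot→HubB→Port: bottleneck 5, flow now 13.
Augment Depot→Jct3→Port: bottleneck 7, flow now 20.
Augment Depot→HubC→Port: bottleneck 7, flow now 27.
No augmenting path remains; maximum flow = 27.
In the residual graph, reachable from Depot: {Depot, HubB, Jct3, Y1, Y3, HubC}.
Min-cut edges: Depot→Port (8), HubB→Port (5), Jct3→Port (7), HubC→Port (7); capacity 8 + 5 + 7 + 7 = 27.
This cut is saturated, so no flow can exceed 27.

27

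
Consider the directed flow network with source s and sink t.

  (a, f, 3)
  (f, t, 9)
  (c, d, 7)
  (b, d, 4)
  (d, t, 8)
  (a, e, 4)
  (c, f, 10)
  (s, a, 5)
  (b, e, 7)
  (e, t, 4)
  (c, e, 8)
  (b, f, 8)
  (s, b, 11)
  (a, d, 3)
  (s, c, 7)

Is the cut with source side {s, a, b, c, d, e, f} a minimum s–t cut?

Given cut capacity: 8 + 4 + 9 = 21.
Augment s→a→d→t: bottleneck 3, flow now 3.
Augment s→a→e→t: bottleneck 2, flow now 5.
Augment s→b→d→t: bottleneck 4, flow now 9.
Augment s→b→e→t: bottleneck 2, flow now 11.
Augment s→b→f→t: bottleneck 5, flow now 16.
Augment s→c→d→t: bottleneck 1, flow now 17.
Augment s→c→f→t: bottleneck 4, flow now 21.
No augmenting path remains; maximum flow = 21.
Cut capacity 21 equals the max flow, so it is a minimum cut.

Yes — it is a minimum cut (capacity 21).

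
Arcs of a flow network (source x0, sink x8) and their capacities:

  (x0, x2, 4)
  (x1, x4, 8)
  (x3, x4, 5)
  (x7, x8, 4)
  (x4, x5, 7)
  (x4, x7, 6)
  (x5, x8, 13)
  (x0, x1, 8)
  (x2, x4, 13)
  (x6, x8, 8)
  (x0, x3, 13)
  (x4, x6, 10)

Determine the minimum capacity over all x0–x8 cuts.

17

Augment x0→x1→x4→x5→x8: bottleneck 7, flow now 7.
Augment x0→x1→x4→x6→x8: bottleneck 1, flow now 8.
Augment x0→x2→x4→x6→x8: bottleneck 4, flow now 12.
Augment x0→x3→x4→x6→x8: bottleneck 3, flow now 15.
Augment x0→x3→x4→x7→x8: bottleneck 2, flow now 17.
No augmenting path remains; maximum flow = 17.
By max-flow min-cut, the minimum cut capacity equals the max flow.
In the residual graph, reachable from x0: {x0, x3}.
Min-cut edges: x0→x1 (8), x0→x2 (4), x3→x4 (5); capacity 8 + 4 + 5 = 17.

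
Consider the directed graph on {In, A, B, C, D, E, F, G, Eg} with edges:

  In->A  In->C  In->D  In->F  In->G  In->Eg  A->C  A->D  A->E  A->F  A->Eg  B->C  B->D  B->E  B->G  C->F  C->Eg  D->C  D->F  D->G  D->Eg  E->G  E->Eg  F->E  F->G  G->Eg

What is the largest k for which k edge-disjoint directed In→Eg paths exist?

6

Assign every edge capacity 1; by Menger, the answer equals the max flow.
Path In→Eg (+1); total 1.
Path In→A→Eg (+1); total 2.
Path In→C→Eg (+1); total 3.
Path In→D→Eg (+1); total 4.
Path In→G→Eg (+1); total 5.
Path In→F→E→Eg (+1); total 6.
No residual In→Eg path; max flow = 6.
Certifying cut of size 6: {In→A, In→C, In→D, In→Eg, In→F, In→G}.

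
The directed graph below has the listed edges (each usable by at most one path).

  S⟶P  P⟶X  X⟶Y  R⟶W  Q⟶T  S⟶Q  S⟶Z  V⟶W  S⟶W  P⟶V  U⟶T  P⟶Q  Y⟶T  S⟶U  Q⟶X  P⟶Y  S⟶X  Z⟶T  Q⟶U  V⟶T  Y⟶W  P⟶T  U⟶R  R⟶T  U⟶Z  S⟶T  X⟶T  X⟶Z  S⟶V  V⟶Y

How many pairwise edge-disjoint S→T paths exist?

Assign every edge capacity 1; by Menger, the answer equals the max flow.
Path S→T (+1); total 1.
Path S→P→T (+1); total 2.
Path S→Q→T (+1); total 3.
Path S→U→T (+1); total 4.
Path S→V→T (+1); total 5.
Path S→X→T (+1); total 6.
Path S→Z→T (+1); total 7.
No residual S→T path; max flow = 7.
Certifying cut of size 7: {S→P, S→Q, S→T, S→U, S→V, S→X, S→Z}.

7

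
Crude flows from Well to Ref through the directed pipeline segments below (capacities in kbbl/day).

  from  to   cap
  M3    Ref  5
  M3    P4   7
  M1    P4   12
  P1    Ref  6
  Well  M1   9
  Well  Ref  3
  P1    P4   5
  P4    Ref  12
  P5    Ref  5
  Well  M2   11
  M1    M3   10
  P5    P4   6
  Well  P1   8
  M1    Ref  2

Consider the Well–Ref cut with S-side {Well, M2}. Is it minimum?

Given cut capacity: 9 + 8 + 3 = 20.
Augment Well→Ref: bottleneck 3, flow now 3.
Augment Well→M1→Ref: bottleneck 2, flow now 5.
Augment Well→P1→Ref: bottleneck 6, flow now 11.
Augment Well→M1→M3→Ref: bottleneck 5, flow now 16.
Augment Well→M1→P4→Ref: bottleneck 2, flow now 18.
Augment Well→P1→P4→Ref: bottleneck 2, flow now 20.
No augmenting path remains; maximum flow = 20.
Cut capacity 20 equals the max flow, so it is a minimum cut.

Yes — it is a minimum cut (capacity 20).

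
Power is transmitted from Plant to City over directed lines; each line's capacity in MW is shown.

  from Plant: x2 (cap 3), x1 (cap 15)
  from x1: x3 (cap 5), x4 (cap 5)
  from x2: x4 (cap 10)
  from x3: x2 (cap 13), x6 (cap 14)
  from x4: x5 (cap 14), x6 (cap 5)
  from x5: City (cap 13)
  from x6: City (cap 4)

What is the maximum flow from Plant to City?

13

Augment Plant→x1→x3→x6→City: bottleneck 4, flow now 4.
Augment Plant→x1→x4→x5→City: bottleneck 5, flow now 9.
Augment Plant→x2→x4→x5→City: bottleneck 3, flow now 12.
Augment Plant→x1→x3→x2→x4→x5→City: bottleneck 1, flow now 13.
No augmenting path remains; maximum flow = 13.
In the residual graph, reachable from Plant: {Plant, x1}.
Min-cut edges: Plant→x2 (3), x1→x3 (5), x1→x4 (5); capacity 3 + 5 + 5 = 13.
This cut is saturated, so no flow can exceed 13.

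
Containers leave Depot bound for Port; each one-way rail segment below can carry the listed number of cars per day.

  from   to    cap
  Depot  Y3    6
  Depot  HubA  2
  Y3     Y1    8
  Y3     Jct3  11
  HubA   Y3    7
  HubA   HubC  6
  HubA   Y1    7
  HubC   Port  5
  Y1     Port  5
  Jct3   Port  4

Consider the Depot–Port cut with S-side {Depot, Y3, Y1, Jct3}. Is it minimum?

No — its capacity is 11, but the minimum cut has capacity 8.

Given cut capacity: 2 + 5 + 4 = 11.
Augment Depot→Y3→Y1→Port: bottleneck 5, flow now 5.
Augment Depot→Y3→Jct3→Port: bottleneck 1, flow now 6.
Augment Depot→HubA→HubC→Port: bottleneck 2, flow now 8.
No augmenting path remains; maximum flow = 8.
In the residual graph, reachable from Depot: {Depot}.
Min-cut edges: Depot→Y3 (6), Depot→HubA (2); capacity 6 + 2 = 8.
Cut capacity 11 exceeds the max flow 8, so it is not minimum.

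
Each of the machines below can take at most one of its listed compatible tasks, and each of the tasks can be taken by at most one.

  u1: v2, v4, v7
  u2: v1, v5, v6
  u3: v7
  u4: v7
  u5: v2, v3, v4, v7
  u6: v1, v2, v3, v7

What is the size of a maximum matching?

Unit-capacity flow: source→left, listed edges, right→sink; max matching = max flow.
Augmenting path u1→v2 (+1); matched 1.
Augmenting path u2→v1 (+1); matched 2.
Augmenting path u3→v7 (+1); matched 3.
Augmenting path u5→v3 (+1); matched 4.
Augmenting path u6→v1→u2→v5 (+1); matched 5.
No augmenting path remains; maximum matching = 5.
König certificate: {u1, u2, u5, u6, v7} is a vertex cover of size 5 (every listed pair touches it), so no matching can be larger.

5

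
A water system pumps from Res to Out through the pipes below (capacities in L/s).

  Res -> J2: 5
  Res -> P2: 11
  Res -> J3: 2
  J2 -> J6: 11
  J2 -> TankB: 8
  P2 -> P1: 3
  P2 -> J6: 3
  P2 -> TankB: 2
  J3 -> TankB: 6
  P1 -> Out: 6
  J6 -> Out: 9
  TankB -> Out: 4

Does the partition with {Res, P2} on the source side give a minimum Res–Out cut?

Yes — it is a minimum cut (capacity 15).

Given cut capacity: 5 + 2 + 3 + 3 + 2 = 15.
Augment Res→J2→J6→Out: bottleneck 5, flow now 5.
Augment Res→P2→P1→Out: bottleneck 3, flow now 8.
Augment Res→P2→J6→Out: bottleneck 3, flow now 11.
Augment Res→P2→TankB→Out: bottleneck 2, flow now 13.
Augment Res→J3→TankB→Out: bottleneck 2, flow now 15.
No augmenting path remains; maximum flow = 15.
Cut capacity 15 equals the max flow, so it is a minimum cut.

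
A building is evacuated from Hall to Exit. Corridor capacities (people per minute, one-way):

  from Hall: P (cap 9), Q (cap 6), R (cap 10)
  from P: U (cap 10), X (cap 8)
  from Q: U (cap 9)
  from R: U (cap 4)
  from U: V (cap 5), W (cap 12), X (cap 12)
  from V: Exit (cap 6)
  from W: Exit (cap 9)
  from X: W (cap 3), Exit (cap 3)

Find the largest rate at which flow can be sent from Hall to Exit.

17

Augment Hall→P→X→Exit: bottleneck 3, flow now 3.
Augment Hall→P→U→V→Exit: bottleneck 5, flow now 8.
Augment Hall→P→U→W→Exit: bottleneck 1, flow now 9.
Augment Hall→Q→U→W→Exit: bottleneck 6, flow now 15.
Augment Hall→R→U→W→Exit: bottleneck 2, flow now 17.
No augmenting path remains; maximum flow = 17.
In the residual graph, reachable from Hall: {Hall, P, Q, R, U, W, X}.
Min-cut edges: U→V (5), W→Exit (9), X→Exit (3); capacity 5 + 9 + 3 = 17.
This cut is saturated, so no flow can exceed 17.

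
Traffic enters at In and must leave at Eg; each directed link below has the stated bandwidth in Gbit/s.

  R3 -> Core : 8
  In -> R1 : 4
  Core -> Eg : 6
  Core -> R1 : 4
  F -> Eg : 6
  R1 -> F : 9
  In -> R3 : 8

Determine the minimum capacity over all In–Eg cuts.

Augment In→R1→F→Eg: bottleneck 4, flow now 4.
Augment In→R3→Core→Eg: bottleneck 6, flow now 10.
Augment In→R3→Core→R1→F→Eg: bottleneck 2, flow now 12.
No augmenting path remains; maximum flow = 12.
By max-flow min-cut, the minimum cut capacity equals the max flow.
In the residual graph, reachable from In: {In}.
Min-cut edges: In→R1 (4), In→R3 (8); capacity 4 + 8 = 12.

12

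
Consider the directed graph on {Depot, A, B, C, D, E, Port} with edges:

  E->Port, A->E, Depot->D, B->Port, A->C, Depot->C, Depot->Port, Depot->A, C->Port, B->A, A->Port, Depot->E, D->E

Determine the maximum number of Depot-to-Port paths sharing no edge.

Assign every edge capacity 1; by Menger, the answer equals the max flow.
Path Depot→Port (+1); total 1.
Path Depot→A→Port (+1); total 2.
Path Depot→C→Port (+1); total 3.
Path Depot→E→Port (+1); total 4.
No residual Depot→Port path; max flow = 4.
Certifying cut of size 4: {Depot→A, Depot→C, Depot→Port, E→Port}.

4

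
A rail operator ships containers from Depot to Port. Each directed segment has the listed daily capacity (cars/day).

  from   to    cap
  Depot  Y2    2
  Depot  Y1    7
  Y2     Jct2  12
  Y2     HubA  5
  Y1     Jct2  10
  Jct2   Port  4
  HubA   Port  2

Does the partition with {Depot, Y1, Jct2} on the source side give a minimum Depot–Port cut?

Yes — it is a minimum cut (capacity 6).

Given cut capacity: 2 + 4 = 6.
Augment Depot→Y2→Jct2→Port: bottleneck 2, flow now 2.
Augment Depot→Y1→Jct2→Port: bottleneck 2, flow now 4.
Augment Depot→Y1→Jct2→Y2→HubA→Port: bottleneck 2, flow now 6. (uses reverse residual edge)
No augmenting path remains; maximum flow = 6.
Cut capacity 6 equals the max flow, so it is a minimum cut.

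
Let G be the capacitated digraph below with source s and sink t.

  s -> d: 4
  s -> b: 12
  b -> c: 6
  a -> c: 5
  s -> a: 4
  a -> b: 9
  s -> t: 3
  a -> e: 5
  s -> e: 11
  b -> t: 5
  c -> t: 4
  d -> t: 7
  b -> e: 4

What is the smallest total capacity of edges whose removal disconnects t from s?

16

Augment s→t: bottleneck 3, flow now 3.
Augment s→b→t: bottleneck 5, flow now 8.
Augment s→d→t: bottleneck 4, flow now 12.
Augment s→a→c→t: bottleneck 4, flow now 16.
No augmenting path remains; maximum flow = 16.
By max-flow min-cut, the minimum cut capacity equals the max flow.
In the residual graph, reachable from s: {s, a, b, c, e}.
Min-cut edges: s→d (4), s→t (3), b→t (5), c→t (4); capacity 4 + 3 + 5 + 4 = 16.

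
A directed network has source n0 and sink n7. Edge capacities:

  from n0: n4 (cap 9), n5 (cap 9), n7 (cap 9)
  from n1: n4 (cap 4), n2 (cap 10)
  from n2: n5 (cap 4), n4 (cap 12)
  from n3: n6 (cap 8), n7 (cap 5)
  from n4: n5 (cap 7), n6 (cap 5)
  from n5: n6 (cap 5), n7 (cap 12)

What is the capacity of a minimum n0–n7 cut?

21

Augment n0→n7: bottleneck 9, flow now 9.
Augment n0→n5→n7: bottleneck 9, flow now 18.
Augment n0→n4→n5→n7: bottleneck 3, flow now 21.
No augmenting path remains; maximum flow = 21.
By max-flow min-cut, the minimum cut capacity equals the max flow.
In the residual graph, reachable from n0: {n0, n4, n5, n6}.
Min-cut edges: n0→n7 (9), n5→n7 (12); capacity 9 + 12 = 21.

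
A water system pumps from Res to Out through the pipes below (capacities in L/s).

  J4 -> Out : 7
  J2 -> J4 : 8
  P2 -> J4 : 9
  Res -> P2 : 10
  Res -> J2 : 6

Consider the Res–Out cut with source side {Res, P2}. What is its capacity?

Edges leaving {Res, P2}: Res→J2 (6), P2→J4 (9).
Cut capacity = 6 + 9 = 15.

15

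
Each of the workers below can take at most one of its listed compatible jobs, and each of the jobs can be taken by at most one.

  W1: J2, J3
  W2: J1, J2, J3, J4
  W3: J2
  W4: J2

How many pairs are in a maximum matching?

3

Unit-capacity flow: source→left, listed edges, right→sink; max matching = max flow.
Augmenting path W1→J2 (+1); matched 1.
Augmenting path W2→J1 (+1); matched 2.
Augmenting path W3→J2→W1→J3 (+1); matched 3.
No augmenting path remains; maximum matching = 3.
König certificate: {W1, W2, J2} is a vertex cover of size 3 (every listed pair touches it), so no matching can be larger.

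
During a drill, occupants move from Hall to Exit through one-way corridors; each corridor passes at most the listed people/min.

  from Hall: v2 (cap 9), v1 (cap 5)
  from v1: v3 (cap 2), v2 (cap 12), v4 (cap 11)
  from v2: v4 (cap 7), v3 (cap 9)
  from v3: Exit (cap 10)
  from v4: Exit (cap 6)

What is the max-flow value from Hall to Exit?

14

Augment Hall→v1→v3→Exit: bottleneck 2, flow now 2.
Augment Hall→v1→v4→Exit: bottleneck 3, flow now 5.
Augment Hall→v2→v3→Exit: bottleneck 8, flow now 13.
Augment Hall→v2→v4→Exit: bottleneck 1, flow now 14.
No augmenting path remains; maximum flow = 14.
In the residual graph, reachable from Hall: {Hall}.
Min-cut edges: Hall→v1 (5), Hall→v2 (9); capacity 5 + 9 = 14.
This cut is saturated, so no flow can exceed 14.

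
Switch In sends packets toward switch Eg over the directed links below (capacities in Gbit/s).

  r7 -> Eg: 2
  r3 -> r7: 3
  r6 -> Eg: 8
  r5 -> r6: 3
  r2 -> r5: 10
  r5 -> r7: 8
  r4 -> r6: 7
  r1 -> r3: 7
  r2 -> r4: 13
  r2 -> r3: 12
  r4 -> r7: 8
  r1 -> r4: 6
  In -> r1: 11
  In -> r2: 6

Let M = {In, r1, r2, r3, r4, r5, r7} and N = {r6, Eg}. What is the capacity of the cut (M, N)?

12

Edges leaving {In, r1, r2, r3, r4, r5, r7}: r4→r6 (7), r5→r6 (3), r7→Eg (2).
Cut capacity = 7 + 3 + 2 = 12.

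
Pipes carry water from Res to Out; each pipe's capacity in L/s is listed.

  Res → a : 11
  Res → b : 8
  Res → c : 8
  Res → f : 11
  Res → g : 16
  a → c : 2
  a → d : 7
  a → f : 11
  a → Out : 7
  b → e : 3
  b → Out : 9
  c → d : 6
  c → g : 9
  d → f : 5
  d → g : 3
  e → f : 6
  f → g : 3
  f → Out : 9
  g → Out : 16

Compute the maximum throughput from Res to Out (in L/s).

40

Augment Res→a→Out: bottleneck 7, flow now 7.
Augment Res→b→Out: bottleneck 8, flow now 15.
Augment Res→f→Out: bottleneck 9, flow now 24.
Augment Res→g→Out: bottleneck 16, flow now 40.
No augmenting path remains; maximum flow = 40.
In the residual graph, reachable from Res: {Res, a, c, d, f, g}.
Min-cut edges: Res→b (8), a→Out (7), f→Out (9), g→Out (16); capacity 8 + 7 + 9 + 16 = 40.
This cut is saturated, so no flow can exceed 40.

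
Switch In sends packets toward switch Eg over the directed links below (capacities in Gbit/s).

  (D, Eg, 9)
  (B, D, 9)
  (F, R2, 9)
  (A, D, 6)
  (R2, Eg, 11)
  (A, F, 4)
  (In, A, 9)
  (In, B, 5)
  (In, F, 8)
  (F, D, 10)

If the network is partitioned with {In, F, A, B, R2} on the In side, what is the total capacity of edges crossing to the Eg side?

36

Edges leaving {In, F, A, B, R2}: F→D (10), A→D (6), B→D (9), R2→Eg (11).
Cut capacity = 10 + 6 + 9 + 11 = 36.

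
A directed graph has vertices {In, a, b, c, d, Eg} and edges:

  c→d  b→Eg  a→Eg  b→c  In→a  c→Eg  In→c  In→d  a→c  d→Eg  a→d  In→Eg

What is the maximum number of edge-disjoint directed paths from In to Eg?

4

Assign every edge capacity 1; by Menger, the answer equals the max flow.
Path In→Eg (+1); total 1.
Path In→a→Eg (+1); total 2.
Path In→c→Eg (+1); total 3.
Path In→d→Eg (+1); total 4.
No residual In→Eg path; max flow = 4.
Certifying cut of size 4: {In→Eg, In→a, In→c, In→d}.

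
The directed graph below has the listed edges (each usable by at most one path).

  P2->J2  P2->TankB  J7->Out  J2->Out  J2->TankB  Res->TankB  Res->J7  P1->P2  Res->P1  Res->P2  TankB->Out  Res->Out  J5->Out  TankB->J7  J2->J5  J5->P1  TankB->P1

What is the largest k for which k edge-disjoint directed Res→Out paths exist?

Assign every edge capacity 1; by Menger, the answer equals the max flow.
Path Res→Out (+1); total 1.
Path Res→TankB→Out (+1); total 2.
Path Res→J7→Out (+1); total 3.
Path Res→P2→J2→Out (+1); total 4.
No residual Res→Out path; max flow = 4.
Certifying cut of size 4: {J7→Out, P2→J2, Res→Out, TankB→Out}.

4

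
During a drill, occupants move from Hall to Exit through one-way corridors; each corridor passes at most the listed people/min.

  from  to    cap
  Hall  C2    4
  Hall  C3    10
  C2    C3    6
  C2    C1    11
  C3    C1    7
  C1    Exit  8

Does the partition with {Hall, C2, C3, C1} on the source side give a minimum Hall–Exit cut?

Given cut capacity: 8 = 8.
Augment Hall→C2→C1→Exit: bottleneck 4, flow now 4.
Augment Hall→C3→C1→Exit: bottleneck 4, flow now 8.
No augmenting path remains; maximum flow = 8.
Cut capacity 8 equals the max flow, so it is a minimum cut.

Yes — it is a minimum cut (capacity 8).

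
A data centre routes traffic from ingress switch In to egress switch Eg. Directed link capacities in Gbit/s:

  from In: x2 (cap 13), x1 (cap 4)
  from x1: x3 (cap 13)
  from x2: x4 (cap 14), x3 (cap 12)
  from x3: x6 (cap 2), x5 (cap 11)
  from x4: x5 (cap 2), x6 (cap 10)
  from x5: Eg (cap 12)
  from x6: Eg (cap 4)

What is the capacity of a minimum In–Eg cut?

Augment In→x1→x3→x5→Eg: bottleneck 4, flow now 4.
Augment In→x2→x3→x5→Eg: bottleneck 7, flow now 11.
Augment In→x2→x3→x6→Eg: bottleneck 2, flow now 13.
Augment In→x2→x4→x5→Eg: bottleneck 1, flow now 14.
Augment In→x2→x4→x6→Eg: bottleneck 2, flow now 16.
No augmenting path remains; maximum flow = 16.
By max-flow min-cut, the minimum cut capacity equals the max flow.
In the residual graph, reachable from In: {In, x1, x2, x3, x4, x5, x6}.
Min-cut edges: x5→Eg (12), x6→Eg (4); capacity 12 + 4 = 16.

16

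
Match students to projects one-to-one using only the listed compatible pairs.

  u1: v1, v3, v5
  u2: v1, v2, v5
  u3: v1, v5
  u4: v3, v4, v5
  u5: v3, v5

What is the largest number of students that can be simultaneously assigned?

5

Unit-capacity flow: source→left, listed edges, right→sink; max matching = max flow.
Augmenting path u1→v1 (+1); matched 1.
Augmenting path u2→v2 (+1); matched 2.
Augmenting path u3→v5 (+1); matched 3.
Augmenting path u4→v3 (+1); matched 4.
Augmenting path u5→v3→u4→v4 (+1); matched 5.
No augmenting path remains; maximum matching = 5.
König certificate: {u1, u2, u3, u4, u5} is a vertex cover of size 5 (every listed pair touches it), so no matching can be larger.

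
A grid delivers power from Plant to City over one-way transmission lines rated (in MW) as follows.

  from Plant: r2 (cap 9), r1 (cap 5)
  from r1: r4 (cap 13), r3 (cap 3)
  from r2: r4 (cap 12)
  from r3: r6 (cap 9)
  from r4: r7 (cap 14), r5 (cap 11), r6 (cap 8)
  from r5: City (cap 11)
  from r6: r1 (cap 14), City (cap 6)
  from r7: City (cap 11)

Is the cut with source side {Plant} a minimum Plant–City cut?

Given cut capacity: 5 + 9 = 14.
Augment Plant→r1→r3→r6→City: bottleneck 3, flow now 3.
Augment Plant→r1→r4→r5→City: bottleneck 2, flow now 5.
Augment Plant→r2→r4→r5→City: bottleneck 9, flow now 14.
No augmenting path remains; maximum flow = 14.
Cut capacity 14 equals the max flow, so it is a minimum cut.

Yes — it is a minimum cut (capacity 14).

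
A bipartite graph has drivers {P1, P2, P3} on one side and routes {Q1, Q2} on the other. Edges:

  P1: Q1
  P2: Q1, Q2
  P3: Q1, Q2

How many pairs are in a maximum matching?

2

Unit-capacity flow: source→left, listed edges, right→sink; max matching = max flow.
Augmenting path P1→Q1 (+1); matched 1.
Augmenting path P2→Q2 (+1); matched 2.
No augmenting path remains; maximum matching = 2.
König certificate: {Q1, Q2} is a vertex cover of size 2 (every listed pair touches it), so no matching can be larger.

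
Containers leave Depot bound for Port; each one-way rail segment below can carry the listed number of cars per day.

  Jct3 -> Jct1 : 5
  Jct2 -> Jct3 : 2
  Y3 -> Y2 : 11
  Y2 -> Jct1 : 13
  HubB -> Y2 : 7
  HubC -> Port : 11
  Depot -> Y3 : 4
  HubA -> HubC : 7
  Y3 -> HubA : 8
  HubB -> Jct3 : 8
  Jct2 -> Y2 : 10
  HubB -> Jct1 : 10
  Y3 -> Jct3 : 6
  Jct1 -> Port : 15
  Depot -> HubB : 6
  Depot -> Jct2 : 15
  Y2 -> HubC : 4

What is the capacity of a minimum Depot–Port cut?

22

Augment Depot→HubB→Jct1→Port: bottleneck 6, flow now 6.
Augment Depot→Y3→Jct3→Jct1→Port: bottleneck 4, flow now 10.
Augment Depot→Jct2→Jct3→Jct1→Port: bottleneck 1, flow now 11.
Augment Depot→Jct2→Y2→HubC→Port: bottleneck 4, flow now 15.
Augment Depot→Jct2→Y2→Jct1→Port: bottleneck 4, flow now 19.
Augment Depot→Jct2→Jct3→Y3→HubA→HubC→Port: bottleneck 1, flow now 20. (uses reverse residual edge)
Augment Depot→Jct2→Y2→Jct1→Jct3→Y3→HubA→HubC→Port: bottleneck 2, flow now 22. (uses reverse residual edge)
No augmenting path remains; maximum flow = 22.
By max-flow min-cut, the minimum cut capacity equals the max flow.
In the residual graph, reachable from Depot: {Depot, Jct2}.
Min-cut edges: Depot→Y3 (4), Depot→HubB (6), Jct2→Jct3 (2), Jct2→Y2 (10); capacity 4 + 6 + 2 + 10 = 22.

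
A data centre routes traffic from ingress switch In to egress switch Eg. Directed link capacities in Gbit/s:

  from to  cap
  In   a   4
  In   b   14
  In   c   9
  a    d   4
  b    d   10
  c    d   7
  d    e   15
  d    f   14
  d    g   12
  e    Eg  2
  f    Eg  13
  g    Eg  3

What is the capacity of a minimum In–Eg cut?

18

Augment In→a→d→e→Eg: bottleneck 2, flow now 2.
Augment In→a→d→f→Eg: bottleneck 2, flow now 4.
Augment In→b→d→f→Eg: bottleneck 10, flow now 14.
Augment In→c→d→f→Eg: bottleneck 1, flow now 15.
Augment In→c→d→g→Eg: bottleneck 3, flow now 18.
No augmenting path remains; maximum flow = 18.
By max-flow min-cut, the minimum cut capacity equals the max flow.
In the residual graph, reachable from In: {In, a, b, c, d, e, f, g}.
Min-cut edges: e→Eg (2), f→Eg (13), g→Eg (3); capacity 2 + 13 + 3 = 18.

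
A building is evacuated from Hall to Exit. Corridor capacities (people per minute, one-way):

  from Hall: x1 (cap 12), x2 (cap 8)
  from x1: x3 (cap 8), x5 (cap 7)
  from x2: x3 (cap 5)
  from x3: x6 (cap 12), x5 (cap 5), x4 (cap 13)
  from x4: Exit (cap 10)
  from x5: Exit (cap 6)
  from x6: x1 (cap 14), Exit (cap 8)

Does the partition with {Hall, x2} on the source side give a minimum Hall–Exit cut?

Yes — it is a minimum cut (capacity 17).

Given cut capacity: 12 + 5 = 17.
Augment Hall→x1→x5→Exit: bottleneck 6, flow now 6.
Augment Hall→x1→x3→x4→Exit: bottleneck 6, flow now 12.
Augment Hall→x2→x3→x4→Exit: bottleneck 4, flow now 16.
Augment Hall→x2→x3→x6→Exit: bottleneck 1, flow now 17.
No augmenting path remains; maximum flow = 17.
Cut capacity 17 equals the max flow, so it is a minimum cut.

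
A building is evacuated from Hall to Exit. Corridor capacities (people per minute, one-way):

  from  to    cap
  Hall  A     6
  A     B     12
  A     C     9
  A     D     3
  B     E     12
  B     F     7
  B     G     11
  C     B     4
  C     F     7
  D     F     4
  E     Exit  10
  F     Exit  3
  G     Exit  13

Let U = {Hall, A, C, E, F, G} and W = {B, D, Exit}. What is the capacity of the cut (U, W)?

45

Edges leaving {Hall, A, C, E, F, G}: A→B (12), A→D (3), C→B (4), E→Exit (10), F→Exit (3), G→Exit (13).
Cut capacity = 12 + 3 + 4 + 10 + 3 + 13 = 45.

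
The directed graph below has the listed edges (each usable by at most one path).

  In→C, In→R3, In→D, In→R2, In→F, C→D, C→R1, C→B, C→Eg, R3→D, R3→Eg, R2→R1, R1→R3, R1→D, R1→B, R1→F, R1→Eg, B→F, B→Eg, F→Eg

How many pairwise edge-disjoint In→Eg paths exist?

Assign every edge capacity 1; by Menger, the answer equals the max flow.
Path In→C→Eg (+1); total 1.
Path In→R3→Eg (+1); total 2.
Path In→F→Eg (+1); total 3.
Path In→R2→R1→Eg (+1); total 4.
No residual In→Eg path; max flow = 4.
Certifying cut of size 4: {In→C, In→F, In→R2, In→R3}.

4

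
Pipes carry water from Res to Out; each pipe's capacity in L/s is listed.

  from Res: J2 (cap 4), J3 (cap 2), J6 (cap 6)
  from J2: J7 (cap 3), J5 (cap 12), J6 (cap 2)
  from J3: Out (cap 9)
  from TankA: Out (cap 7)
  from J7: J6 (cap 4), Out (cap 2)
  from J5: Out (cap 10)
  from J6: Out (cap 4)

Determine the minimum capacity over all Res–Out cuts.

10

Augment Res→J3→Out: bottleneck 2, flow now 2.
Augment Res→J6→Out: bottleneck 4, flow now 6.
Augment Res→J2→J7→Out: bottleneck 2, flow now 8.
Augment Res→J2→J5→Out: bottleneck 2, flow now 10.
No augmenting path remains; maximum flow = 10.
By max-flow min-cut, the minimum cut capacity equals the max flow.
In the residual graph, reachable from Res: {Res, J6}.
Min-cut edges: Res→J2 (4), Res→J3 (2), J6→Out (4); capacity 4 + 2 + 4 = 10.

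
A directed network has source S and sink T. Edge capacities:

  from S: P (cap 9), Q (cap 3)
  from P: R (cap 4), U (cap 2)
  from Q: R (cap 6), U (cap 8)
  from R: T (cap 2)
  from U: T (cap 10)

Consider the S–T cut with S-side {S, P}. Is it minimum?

No — its capacity is 9, but the minimum cut has capacity 7.

Given cut capacity: 3 + 4 + 2 = 9.
Augment S→P→R→T: bottleneck 2, flow now 2.
Augment S→P→U→T: bottleneck 2, flow now 4.
Augment S→Q→U→T: bottleneck 3, flow now 7.
No augmenting path remains; maximum flow = 7.
In the residual graph, reachable from S: {S, P, R}.
Min-cut edges: S→Q (3), P→U (2), R→T (2); capacity 3 + 2 + 2 = 7.
Cut capacity 9 exceeds the max flow 7, so it is not minimum.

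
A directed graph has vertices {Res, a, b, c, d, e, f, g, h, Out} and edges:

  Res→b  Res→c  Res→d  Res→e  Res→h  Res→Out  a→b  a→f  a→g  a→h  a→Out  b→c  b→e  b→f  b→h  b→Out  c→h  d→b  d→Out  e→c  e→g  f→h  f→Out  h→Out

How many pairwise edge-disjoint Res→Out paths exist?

4

Assign every edge capacity 1; by Menger, the answer equals the max flow.
Path Res→Out (+1); total 1.
Path Res→b→Out (+1); total 2.
Path Res→d→Out (+1); total 3.
Path Res→h→Out (+1); total 4.
No residual Res→Out path; max flow = 4.
Certifying cut of size 4: {Res→Out, Res→b, Res→d, h→Out}.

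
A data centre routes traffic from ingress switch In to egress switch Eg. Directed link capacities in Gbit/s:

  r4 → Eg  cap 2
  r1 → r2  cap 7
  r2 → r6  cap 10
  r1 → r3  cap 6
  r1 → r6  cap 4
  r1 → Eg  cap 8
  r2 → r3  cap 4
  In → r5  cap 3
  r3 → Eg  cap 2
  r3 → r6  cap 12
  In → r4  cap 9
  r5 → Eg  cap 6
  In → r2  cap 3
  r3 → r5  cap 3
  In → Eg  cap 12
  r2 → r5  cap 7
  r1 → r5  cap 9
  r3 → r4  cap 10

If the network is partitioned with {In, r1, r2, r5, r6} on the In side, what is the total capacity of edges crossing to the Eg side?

Edges leaving {In, r1, r2, r5, r6}: In→r4 (9), In→Eg (12), r1→r3 (6), r1→Eg (8), r2→r3 (4), r5→Eg (6).
Cut capacity = 9 + 12 + 6 + 8 + 4 + 6 = 45.

45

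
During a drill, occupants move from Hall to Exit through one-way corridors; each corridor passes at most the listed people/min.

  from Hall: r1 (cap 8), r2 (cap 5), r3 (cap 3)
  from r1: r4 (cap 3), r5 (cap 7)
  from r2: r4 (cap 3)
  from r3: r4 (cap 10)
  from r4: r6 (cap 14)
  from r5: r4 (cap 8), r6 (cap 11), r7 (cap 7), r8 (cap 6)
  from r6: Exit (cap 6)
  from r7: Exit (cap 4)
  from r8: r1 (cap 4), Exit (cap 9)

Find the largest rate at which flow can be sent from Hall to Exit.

Augment Hall→r1→r4→r6→Exit: bottleneck 3, flow now 3.
Augment Hall→r1→r5→r6→Exit: bottleneck 3, flow now 6.
Augment Hall→r1→r5→r7→Exit: bottleneck 2, flow now 8.
Augment Hall→r2→r4→r1→r5→r7→Exit: bottleneck 2, flow now 10. (uses reverse residual edge)
Augment Hall→r2→r4→r6→r5→r8→Exit: bottleneck 1, flow now 11. (uses reverse residual edge)
Augment Hall→r3→r4→r6→r5→r8→Exit: bottleneck 2, flow now 13. (uses reverse residual edge)
No augmenting path remains; maximum flow = 13.
In the residual graph, reachable from Hall: {Hall, r1, r2, r3, r4, r6}.
Min-cut edges: r1→r5 (7), r6→Exit (6); capacity 7 + 6 = 13.
This cut is saturated, so no flow can exceed 13.

13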